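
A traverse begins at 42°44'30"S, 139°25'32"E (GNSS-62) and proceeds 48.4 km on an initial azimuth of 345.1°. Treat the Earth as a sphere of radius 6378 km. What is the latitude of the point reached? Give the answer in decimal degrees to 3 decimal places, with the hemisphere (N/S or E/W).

42.321°S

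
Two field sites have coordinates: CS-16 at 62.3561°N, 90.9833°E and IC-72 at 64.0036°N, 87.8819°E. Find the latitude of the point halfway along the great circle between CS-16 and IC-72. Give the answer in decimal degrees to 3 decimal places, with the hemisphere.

63.188°N

Bx = cos φ₂ cos Δλ = 0.437673,  By = cos φ₂ sin Δλ = -0.023714
φₘ = atan2(sin φ₁ + sin φ₂, √((cos φ₁ + Bx)² + By²)) = 63.18829°
λₘ = λ₁ + atan2(By, cos φ₁ + Bx) = 89.47671°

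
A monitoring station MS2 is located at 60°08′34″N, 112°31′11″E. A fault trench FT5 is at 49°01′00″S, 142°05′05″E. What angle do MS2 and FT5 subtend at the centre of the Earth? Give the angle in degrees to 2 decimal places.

111.76°

MS2: φ = +60.14278°, λ = +112.51972°
FT5: φ = -49.01667°, λ = +142.08472°
Δφ = -109.1594°,  Δλ = 29.5650°
a = sin²(Δφ/2) + cos φ₁ cos φ₂ sin²(Δλ/2) = 0.685355
c = 2·arcsin(√a) = 1.950570 rad = 111.7594°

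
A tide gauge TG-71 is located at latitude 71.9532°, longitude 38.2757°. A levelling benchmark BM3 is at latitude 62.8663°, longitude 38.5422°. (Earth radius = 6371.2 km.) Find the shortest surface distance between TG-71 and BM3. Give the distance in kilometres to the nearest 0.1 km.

1010.5 km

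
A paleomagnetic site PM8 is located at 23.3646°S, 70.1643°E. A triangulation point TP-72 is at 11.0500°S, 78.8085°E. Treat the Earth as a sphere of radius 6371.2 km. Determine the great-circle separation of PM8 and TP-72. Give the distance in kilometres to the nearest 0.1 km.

1647.4 km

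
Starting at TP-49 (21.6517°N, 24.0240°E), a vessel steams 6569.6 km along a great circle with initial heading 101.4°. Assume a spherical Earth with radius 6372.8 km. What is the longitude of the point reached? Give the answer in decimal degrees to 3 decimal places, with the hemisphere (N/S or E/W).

δ = d/R = 6569.6/6372.8 = 1.030881 rad
φ₂ = arcsin(sin φ₁ cos δ + cos φ₁ sin δ cos θ)
   = arcsin(0.36896·0.51406 + 0.92944·0.85775·-0.19766) = 1.83903°
λ₂ = λ₁ + atan2(sin θ sin δ cos φ₁, cos δ − sin φ₁ sin φ₂) = 81.29775°

81.298°E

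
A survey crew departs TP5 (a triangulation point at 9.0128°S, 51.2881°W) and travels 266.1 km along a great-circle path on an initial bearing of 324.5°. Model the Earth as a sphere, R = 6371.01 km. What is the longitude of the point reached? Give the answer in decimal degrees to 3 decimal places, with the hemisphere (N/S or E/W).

δ = d/R = 266.1/6371.01 = 0.041767 rad
φ₂ = arcsin(sin φ₁ cos δ + cos φ₁ sin δ cos θ)
   = arcsin(-0.15666·0.99913 + 0.98765·0.04176·0.81412) = -7.06208°
λ₂ = λ₁ + atan2(sin θ sin δ cos φ₁, cos δ − sin φ₁ sin φ₂) = -52.68813°

52.688°W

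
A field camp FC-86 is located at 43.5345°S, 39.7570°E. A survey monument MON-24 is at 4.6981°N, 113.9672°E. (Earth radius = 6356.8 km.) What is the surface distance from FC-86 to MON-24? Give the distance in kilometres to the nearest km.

9091 km

Δφ = 48.2326°,  Δλ = 74.2102°
a = sin²(Δφ/2) + cos φ₁ cos φ₂ sin²(Δλ/2) = 0.429905
c = 2·arcsin(√a) = 1.430144 rad = 81.9412°
d = R·c = 6356.8 × 1.430144 = 9091.1 km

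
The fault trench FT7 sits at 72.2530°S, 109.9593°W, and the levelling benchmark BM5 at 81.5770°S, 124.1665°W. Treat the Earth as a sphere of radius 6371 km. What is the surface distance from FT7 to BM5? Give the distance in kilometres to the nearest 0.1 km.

Δφ = -9.3240°,  Δλ = -14.2072°
a = sin²(Δφ/2) + cos φ₁ cos φ₂ sin²(Δλ/2) = 0.007289
c = 2·arcsin(√a) = 0.170958 rad = 9.7951°
d = R·c = 6371 × 0.170958 = 1089.2 km

1089.2 km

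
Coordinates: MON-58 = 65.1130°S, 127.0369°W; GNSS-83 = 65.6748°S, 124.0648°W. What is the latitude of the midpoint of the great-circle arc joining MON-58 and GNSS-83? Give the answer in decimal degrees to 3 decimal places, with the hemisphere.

65.401°S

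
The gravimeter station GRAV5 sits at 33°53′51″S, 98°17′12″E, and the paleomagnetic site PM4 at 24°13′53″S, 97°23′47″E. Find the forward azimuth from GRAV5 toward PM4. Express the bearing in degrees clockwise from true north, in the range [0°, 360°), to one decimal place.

355.2°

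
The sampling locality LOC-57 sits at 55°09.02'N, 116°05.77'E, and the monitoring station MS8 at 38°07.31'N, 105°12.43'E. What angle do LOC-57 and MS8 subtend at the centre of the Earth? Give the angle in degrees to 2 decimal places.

18.55°

LOC-57: φ = +55.15033°, λ = +116.09617°
MS8: φ = +38.12183°, λ = +105.20717°
Δφ = -17.0285°,  Δλ = -10.8890°
a = sin²(Δφ/2) + cos φ₁ cos φ₂ sin²(Δλ/2) = 0.025967
c = 2·arcsin(√a) = 0.323699 rad = 18.5466°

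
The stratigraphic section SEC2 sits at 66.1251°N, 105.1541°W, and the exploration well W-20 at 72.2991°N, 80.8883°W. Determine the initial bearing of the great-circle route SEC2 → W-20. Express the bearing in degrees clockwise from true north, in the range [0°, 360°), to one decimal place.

43.4°

Δλ = 24.2658°
y = sin Δλ · cos φ₂ = 0.124955
x = cos φ₁ sin φ₂ − sin φ₁ cos φ₂ cos Δλ = 0.132113
θ = atan2(y, x) = 43.4050° → 43.4050° (mod 360°)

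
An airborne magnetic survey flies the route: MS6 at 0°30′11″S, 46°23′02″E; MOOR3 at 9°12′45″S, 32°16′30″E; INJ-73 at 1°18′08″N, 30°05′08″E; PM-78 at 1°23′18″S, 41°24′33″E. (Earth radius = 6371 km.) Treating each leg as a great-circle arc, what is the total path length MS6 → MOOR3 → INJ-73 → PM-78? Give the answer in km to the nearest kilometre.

MS6: φ = -0.50306°, λ = +46.38389°
MOOR3: φ = -9.21250°, λ = +32.27500°
INJ-73: φ = +1.30222°, λ = +30.08556°
PM-78: φ = -1.38833°, λ = +41.40917°
MS6→MOOR3: c = 0.288424 rad, d = 1837.55 km
MOOR3→INJ-73: c = 0.187423 rad, d = 1194.07 km
INJ-73→PM-78: c = 0.203119 rad, d = 1294.07 km
Total = 1837.55 + 1194.07 + 1294.07 = 4325.69 km

4326 km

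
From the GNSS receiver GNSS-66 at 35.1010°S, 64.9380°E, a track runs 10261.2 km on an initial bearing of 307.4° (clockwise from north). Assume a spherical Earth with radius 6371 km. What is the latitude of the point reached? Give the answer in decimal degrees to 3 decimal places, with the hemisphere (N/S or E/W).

31.293°N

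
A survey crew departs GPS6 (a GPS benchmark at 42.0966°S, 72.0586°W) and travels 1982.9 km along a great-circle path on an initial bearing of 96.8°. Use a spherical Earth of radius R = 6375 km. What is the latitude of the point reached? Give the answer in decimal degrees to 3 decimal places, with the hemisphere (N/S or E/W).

41.690°S

δ = d/R = 1982.9/6375 = 0.311043 rad
φ₂ = arcsin(sin φ₁ cos δ + cos φ₁ sin δ cos θ)
   = arcsin(-0.67038·0.95201 + 0.74202·0.30605·-0.11840) = -41.69024°
λ₂ = λ₁ + atan2(sin θ sin δ cos φ₁, cos δ − sin φ₁ sin φ₂) = -48.04451°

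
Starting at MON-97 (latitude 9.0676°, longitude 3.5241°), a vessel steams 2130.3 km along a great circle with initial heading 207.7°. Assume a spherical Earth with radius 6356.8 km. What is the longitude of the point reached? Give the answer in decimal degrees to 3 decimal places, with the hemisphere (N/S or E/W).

δ = d/R = 2130.3/6356.8 = 0.335121 rad
φ₂ = arcsin(sin φ₁ cos δ + cos φ₁ sin δ cos θ)
   = arcsin(0.15760·0.94437 + 0.98750·0.32888·-0.88539) = -7.97380°
λ₂ = λ₁ + atan2(sin θ sin δ cos φ₁, cos δ − sin φ₁ sin φ₂) = -5.35625°

5.356°W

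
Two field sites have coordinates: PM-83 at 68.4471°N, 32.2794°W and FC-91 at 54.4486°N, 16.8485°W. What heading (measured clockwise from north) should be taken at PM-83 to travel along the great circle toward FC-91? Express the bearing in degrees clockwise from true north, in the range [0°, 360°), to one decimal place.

Δλ = 15.4309°
y = sin Δλ · cos φ₂ = 0.154705
x = cos φ₁ sin φ₂ − sin φ₁ cos φ₂ cos Δλ = -0.222403
θ = atan2(y, x) = 145.1771° → 145.1771° (mod 360°)

145.2°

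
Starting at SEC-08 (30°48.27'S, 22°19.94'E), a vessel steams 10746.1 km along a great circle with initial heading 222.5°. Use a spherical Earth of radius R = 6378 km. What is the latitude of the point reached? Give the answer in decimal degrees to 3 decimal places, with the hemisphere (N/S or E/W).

34.810°S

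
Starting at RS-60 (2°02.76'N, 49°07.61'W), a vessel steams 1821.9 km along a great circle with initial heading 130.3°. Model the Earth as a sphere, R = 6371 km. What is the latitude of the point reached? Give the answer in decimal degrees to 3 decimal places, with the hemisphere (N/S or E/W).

8.516°S

RS-60: φ = +2.04600°, λ = -49.12683°
δ = d/R = 1821.9/6371 = 0.285968 rad
φ₂ = arcsin(sin φ₁ cos δ + cos φ₁ sin δ cos θ)
   = arcsin(0.03570·0.95939 + 0.99936·0.28209·-0.64679) = -8.51579°
λ₂ = λ₁ + atan2(sin θ sin δ cos φ₁, cos δ − sin φ₁ sin φ₂) = -36.56246°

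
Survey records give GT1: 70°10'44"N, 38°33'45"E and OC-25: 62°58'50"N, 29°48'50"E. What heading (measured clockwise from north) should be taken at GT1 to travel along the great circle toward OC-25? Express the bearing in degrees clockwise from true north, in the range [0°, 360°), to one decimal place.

GT1: φ = +70.17889°, λ = +38.56250°
OC-25: φ = +62.98056°, λ = +29.81389°
Δλ = -8.7486°
y = sin Δλ · cos φ₂ = -0.069098
x = cos φ₁ sin φ₂ − sin φ₁ cos φ₂ cos Δλ = -0.120332
θ = atan2(y, x) = -150.1344° → 209.8656° (mod 360°)

209.9°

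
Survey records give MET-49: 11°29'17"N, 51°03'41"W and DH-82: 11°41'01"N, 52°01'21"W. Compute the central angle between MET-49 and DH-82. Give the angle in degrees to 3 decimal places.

0.962°

MET-49: φ = +11.48806°, λ = -51.06139°
DH-82: φ = +11.68361°, λ = -52.02250°
Δφ = 0.1956°,  Δλ = -0.9611°
a = sin²(Δφ/2) + cos φ₁ cos φ₂ sin²(Δλ/2) = 0.000070
c = 2·arcsin(√a) = 0.016783 rad = 0.9616°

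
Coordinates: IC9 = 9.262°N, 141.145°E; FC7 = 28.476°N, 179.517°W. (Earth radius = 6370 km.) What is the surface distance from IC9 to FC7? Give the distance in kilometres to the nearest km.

4626 km

Δφ = 19.2140°,  Δλ = 39.3380°
a = sin²(Δφ/2) + cos φ₁ cos φ₂ sin²(Δλ/2) = 0.126138
c = 2·arcsin(√a) = 0.726167 rad = 41.6063°
d = R·c = 6370 × 0.726167 = 4625.7 km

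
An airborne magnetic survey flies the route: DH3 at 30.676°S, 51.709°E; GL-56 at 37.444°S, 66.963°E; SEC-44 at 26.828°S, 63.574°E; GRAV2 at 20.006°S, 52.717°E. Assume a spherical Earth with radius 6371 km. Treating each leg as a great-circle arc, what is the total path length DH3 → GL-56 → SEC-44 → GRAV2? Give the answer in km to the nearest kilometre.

DH3→GL-56: c = 0.249751 rad, d = 1591.16 km
GL-56→SEC-44: c = 0.191893 rad, d = 1222.55 km
SEC-44→GRAV2: c = 0.210575 rad, d = 1341.58 km
Total = 1591.16 + 1222.55 + 1341.58 = 4155.29 km

4155 km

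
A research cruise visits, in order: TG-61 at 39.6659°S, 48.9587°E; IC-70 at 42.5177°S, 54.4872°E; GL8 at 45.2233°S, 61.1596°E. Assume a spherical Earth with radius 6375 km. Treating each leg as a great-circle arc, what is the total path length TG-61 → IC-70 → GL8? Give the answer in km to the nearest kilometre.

TG-61→IC-70: c = 0.088093 rad, d = 561.59 km
IC-70→GL8: c = 0.096277 rad, d = 613.77 km
Total = 561.59 + 613.77 = 1175.36 km

1175 km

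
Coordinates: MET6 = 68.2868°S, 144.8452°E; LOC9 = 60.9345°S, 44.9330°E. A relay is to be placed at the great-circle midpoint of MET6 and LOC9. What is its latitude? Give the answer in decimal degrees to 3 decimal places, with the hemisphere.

Bx = cos φ₂ cos Δλ = -0.083627,  By = cos φ₂ sin Δλ = -0.478557
φₘ = atan2(sin φ₁ + sin φ₂, √((cos φ₁ + Bx)² + By²)) = -72.81389°
λₘ = λ₁ + atan2(By, cos φ₁ + Bx) = 85.73846°

72.814°S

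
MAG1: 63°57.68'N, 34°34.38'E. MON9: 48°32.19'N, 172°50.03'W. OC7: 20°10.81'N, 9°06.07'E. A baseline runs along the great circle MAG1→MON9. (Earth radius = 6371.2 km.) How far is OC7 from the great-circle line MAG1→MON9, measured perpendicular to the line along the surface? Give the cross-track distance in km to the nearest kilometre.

1127 km

MAG1: φ = +63.96133°, λ = +34.57300°
MON9: φ = +48.53650°, λ = -172.83383°
OC7: φ = +20.18017°, λ = +9.10117°
δ₁₃ = central angle MAG1→OC7 = 0.820389 rad  (haversine)
θ₁₃ = bearing MAG1→OC7 = 213.498°,  θ₁₂ = bearing MAG1→MON9 = 19.575°
dₓₜ = R·arcsin(sin δ₁₃ · sin(θ₁₃ − θ₁₂)) = 6371.2·arcsin(0.73141·sin(193.922°)) = -1127.089 km
|dₓₜ| = 1127.089 km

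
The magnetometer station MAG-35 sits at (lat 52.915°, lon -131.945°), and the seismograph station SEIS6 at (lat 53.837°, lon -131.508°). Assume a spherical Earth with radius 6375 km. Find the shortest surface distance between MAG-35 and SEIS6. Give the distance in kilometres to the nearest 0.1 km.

106.6 km

Δφ = 0.9220°,  Δλ = 0.4370°
a = sin²(Δφ/2) + cos φ₁ cos φ₂ sin²(Δλ/2) = 0.000070
c = 2·arcsin(√a) = 0.016723 rad = 0.9581°
d = R·c = 6375 × 0.016723 = 106.6 km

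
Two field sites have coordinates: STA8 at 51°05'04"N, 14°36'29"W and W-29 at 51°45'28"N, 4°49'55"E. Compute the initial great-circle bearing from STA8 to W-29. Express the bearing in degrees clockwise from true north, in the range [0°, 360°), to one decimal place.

STA8: φ = +51.08444°, λ = -14.60806°
W-29: φ = +51.75778°, λ = +4.83194°
Δλ = 19.4400°
y = sin Δλ · cos φ₂ = 0.206011
x = cos φ₁ sin φ₂ − sin φ₁ cos φ₂ cos Δλ = 0.039208
θ = atan2(y, x) = 79.2243° → 79.2243° (mod 360°)

79.2°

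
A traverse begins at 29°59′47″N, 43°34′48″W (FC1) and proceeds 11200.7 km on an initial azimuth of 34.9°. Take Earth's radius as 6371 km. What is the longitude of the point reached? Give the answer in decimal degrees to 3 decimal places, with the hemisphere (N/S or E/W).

FC1: φ = +29.99639°, λ = -43.58000°
δ = d/R = 11200.7/6371 = 1.758076 rad
φ₂ = arcsin(sin φ₁ cos δ + cos φ₁ sin δ cos θ)
   = arcsin(0.49995·-0.18619 + 0.86606·0.98251·0.82015) = 37.21410°
λ₂ = λ₁ + atan2(sin θ sin δ cos φ₁, cos δ − sin φ₁ sin φ₂) = 91.52012°

91.520°E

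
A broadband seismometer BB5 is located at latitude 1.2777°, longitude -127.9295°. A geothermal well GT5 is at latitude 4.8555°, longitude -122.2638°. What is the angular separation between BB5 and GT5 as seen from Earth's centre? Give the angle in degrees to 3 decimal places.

Δφ = 3.5778°,  Δλ = 5.6657°
a = sin²(Δφ/2) + cos φ₁ cos φ₂ sin²(Δλ/2) = 0.003408
c = 2·arcsin(√a) = 0.116818 rad = 6.6932°

6.693°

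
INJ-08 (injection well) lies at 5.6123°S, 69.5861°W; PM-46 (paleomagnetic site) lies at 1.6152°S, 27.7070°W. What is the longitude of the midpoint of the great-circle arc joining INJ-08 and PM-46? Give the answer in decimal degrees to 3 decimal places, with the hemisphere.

Bx = cos φ₂ cos Δλ = 0.744259,  By = cos φ₂ sin Δλ = 0.667296
φₘ = atan2(sin φ₁ + sin φ₂, √((cos φ₁ + Bx)² + By²)) = -3.86853°
λₘ = λ₁ + atan2(By, cos φ₁ + Bx) = -48.59823°

48.598°W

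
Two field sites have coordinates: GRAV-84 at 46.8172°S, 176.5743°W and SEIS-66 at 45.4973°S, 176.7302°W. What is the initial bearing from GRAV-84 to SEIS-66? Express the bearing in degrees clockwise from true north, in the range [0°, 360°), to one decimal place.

Δλ = -0.1559°
y = sin Δλ · cos φ₂ = -0.001907
x = cos φ₁ sin φ₂ − sin φ₁ cos φ₂ cos Δλ = 0.023033
θ = atan2(y, x) = -4.7336° → 355.2664° (mod 360°)

355.3°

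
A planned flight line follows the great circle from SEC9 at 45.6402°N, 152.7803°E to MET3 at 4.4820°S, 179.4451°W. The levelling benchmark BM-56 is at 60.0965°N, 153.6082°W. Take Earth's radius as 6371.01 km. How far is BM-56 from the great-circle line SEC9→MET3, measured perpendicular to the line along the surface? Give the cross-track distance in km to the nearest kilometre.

3738 km

δ₁₃ = central angle SEC9→BM-56 = 0.597821 rad  (haversine)
θ₁₃ = bearing SEC9→BM-56 = 45.483°,  θ₁₂ = bearing SEC9→MET3 = 145.866°
dₓₜ = R·arcsin(sin δ₁₃ · sin(θ₁₃ − θ₁₂)) = 6371.01·arcsin(0.56284·sin(-100.383°)) = -3737.952 km
|dₓₜ| = 3737.952 km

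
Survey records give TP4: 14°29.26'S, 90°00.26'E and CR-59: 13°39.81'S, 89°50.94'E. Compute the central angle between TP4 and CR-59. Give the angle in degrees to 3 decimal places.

0.838°

TP4: φ = -14.48767°, λ = +90.00433°
CR-59: φ = -13.66350°, λ = +89.84900°
Δφ = 0.8242°,  Δλ = -0.1553°
a = sin²(Δφ/2) + cos φ₁ cos φ₂ sin²(Δλ/2) = 0.000053
c = 2·arcsin(√a) = 0.014623 rad = 0.8378°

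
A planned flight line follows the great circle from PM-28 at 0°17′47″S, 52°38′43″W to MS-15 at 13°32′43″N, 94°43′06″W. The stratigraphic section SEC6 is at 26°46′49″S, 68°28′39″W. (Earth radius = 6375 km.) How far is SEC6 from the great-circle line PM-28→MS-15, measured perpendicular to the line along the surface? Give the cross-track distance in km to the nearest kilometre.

PM-28: φ = -0.29639°, λ = -52.64528°
MS-15: φ = +13.54528°, λ = -94.71833°
SEC6: φ = -26.78028°, λ = -68.47750°
δ₁₃ = central angle PM-28→SEC6 = 0.533182 rad  (haversine)
θ₁₃ = bearing PM-28→SEC6 = 208.632°,  θ₁₂ = bearing PM-28→MS-15 = 290.065°
dₓₜ = R·arcsin(sin δ₁₃ · sin(θ₁₃ − θ₁₂)) = 6375·arcsin(0.50828·sin(-81.433°)) = -3357.137 km
|dₓₜ| = 3357.137 km

3357 km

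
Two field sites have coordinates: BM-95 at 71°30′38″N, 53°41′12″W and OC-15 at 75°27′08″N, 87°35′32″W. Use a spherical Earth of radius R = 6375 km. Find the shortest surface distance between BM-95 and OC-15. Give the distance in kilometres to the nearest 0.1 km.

BM-95: φ = +71.51056°, λ = -53.68667°
OC-15: φ = +75.45222°, λ = -87.59222°
Δφ = 3.9417°,  Δλ = -33.9056°
a = sin²(Δφ/2) + cos φ₁ cos φ₂ sin²(Δλ/2) = 0.007955
c = 2·arcsin(√a) = 0.178624 rad = 10.2344°
d = R·c = 6375 × 0.178624 = 1138.7 km

1138.7 km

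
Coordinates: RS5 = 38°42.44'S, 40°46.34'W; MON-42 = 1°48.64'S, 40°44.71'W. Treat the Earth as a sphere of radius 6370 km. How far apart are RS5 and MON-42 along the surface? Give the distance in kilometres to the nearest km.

4102 km

RS5: φ = -38.70733°, λ = -40.77233°
MON-42: φ = -1.81067°, λ = -40.74517°
Δφ = 36.8967°,  Δλ = 0.0272°
a = sin²(Δφ/2) + cos φ₁ cos φ₂ sin²(Δλ/2) = 0.100140
c = 2·arcsin(√a) = 0.643968 rad = 36.8967°
d = R·c = 6370 × 0.643968 = 4102.1 km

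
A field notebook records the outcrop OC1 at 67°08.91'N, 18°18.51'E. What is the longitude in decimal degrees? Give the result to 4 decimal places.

18.3085°E

18° + 18.51′/60 = 18 + 0.30850 = 18.3085°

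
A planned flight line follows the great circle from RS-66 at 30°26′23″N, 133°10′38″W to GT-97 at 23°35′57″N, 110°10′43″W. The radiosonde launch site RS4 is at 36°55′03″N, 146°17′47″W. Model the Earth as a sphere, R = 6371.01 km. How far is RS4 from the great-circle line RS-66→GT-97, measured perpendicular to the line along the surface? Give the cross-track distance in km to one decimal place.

508.0 km

RS-66: φ = +30.43972°, λ = -133.17722°
GT-97: φ = +23.59917°, λ = -110.17861°
RS4: φ = +36.91750°, λ = -146.29639°
δ₁₃ = central angle RS-66→RS4 = 0.221245 rad  (haversine)
θ₁₃ = bearing RS-66→RS4 = 304.214°,  θ₁₂ = bearing RS-66→GT-97 = 102.931°
dₓₜ = R·arcsin(sin δ₁₃ · sin(θ₁₃ − θ₁₂)) = 6371.01·arcsin(0.21944·sin(201.283°)) = -508.001 km
|dₓₜ| = 508.001 km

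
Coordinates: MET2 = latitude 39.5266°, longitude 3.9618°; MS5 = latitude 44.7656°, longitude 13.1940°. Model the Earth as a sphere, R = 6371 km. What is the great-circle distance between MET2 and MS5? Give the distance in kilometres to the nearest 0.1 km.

Δφ = 5.2390°,  Δλ = 9.2322°
a = sin²(Δφ/2) + cos φ₁ cos φ₂ sin²(Δλ/2) = 0.005636
c = 2·arcsin(√a) = 0.150285 rad = 8.6107°
d = R·c = 6371 × 0.150285 = 957.5 km

957.5 km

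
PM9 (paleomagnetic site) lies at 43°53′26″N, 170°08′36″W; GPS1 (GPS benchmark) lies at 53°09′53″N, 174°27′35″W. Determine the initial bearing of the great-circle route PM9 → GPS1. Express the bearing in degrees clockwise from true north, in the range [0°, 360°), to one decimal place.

PM9: φ = +43.89056°, λ = -170.14333°
GPS1: φ = +53.16472°, λ = -174.45972°
Δλ = -4.3164°
y = sin Δλ · cos φ₂ = -0.045122
x = cos φ₁ sin φ₂ − sin φ₁ cos φ₂ cos Δλ = 0.162338
θ = atan2(y, x) = -15.5333° → 344.4667° (mod 360°)

344.5°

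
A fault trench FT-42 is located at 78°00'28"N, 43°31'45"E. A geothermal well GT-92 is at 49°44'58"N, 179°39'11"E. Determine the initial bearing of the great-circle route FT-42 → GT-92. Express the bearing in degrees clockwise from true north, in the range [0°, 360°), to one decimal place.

FT-42: φ = +78.00778°, λ = +43.52917°
GT-92: φ = +49.74944°, λ = +179.65306°
Δλ = 136.1239°
y = sin Δλ · cos φ₂ = 0.447835
x = cos φ₁ sin φ₂ − sin φ₁ cos φ₂ cos Δλ = 0.614175
θ = atan2(y, x) = 36.0982° → 36.0982° (mod 360°)

36.1°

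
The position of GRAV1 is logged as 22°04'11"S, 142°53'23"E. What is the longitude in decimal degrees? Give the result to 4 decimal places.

142° + 53′/60 + 23″/3600 = 142 + 0.88333 + 0.00639 = 142.8897°

142.8897°E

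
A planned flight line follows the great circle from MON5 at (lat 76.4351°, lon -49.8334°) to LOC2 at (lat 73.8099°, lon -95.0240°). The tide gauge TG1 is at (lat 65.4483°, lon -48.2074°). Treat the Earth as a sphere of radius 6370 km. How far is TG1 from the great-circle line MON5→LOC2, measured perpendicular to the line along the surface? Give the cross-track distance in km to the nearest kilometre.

1189 km

δ₁₃ = central angle MON5→TG1 = 0.191962 rad  (haversine)
θ₁₃ = bearing MON5→TG1 = 176.457°,  θ₁₂ = bearing MON5→LOC2 = 279.816°
dₓₜ = R·arcsin(sin δ₁₃ · sin(θ₁₃ − θ₁₂)) = 6370·arcsin(0.19078·sin(-103.359°)) = -1189.314 km
|dₓₜ| = 1189.314 km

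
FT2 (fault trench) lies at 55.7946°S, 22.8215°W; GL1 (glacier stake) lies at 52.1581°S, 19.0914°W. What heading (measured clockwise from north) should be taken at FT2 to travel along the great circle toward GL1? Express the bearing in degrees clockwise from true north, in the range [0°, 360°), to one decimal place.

Δλ = 3.7301°
y = sin Δλ · cos φ₂ = 0.039911
x = cos φ₁ sin φ₂ − sin φ₁ cos φ₂ cos Δλ = 0.062351
θ = atan2(y, x) = 32.6233° → 32.6233° (mod 360°)

32.6°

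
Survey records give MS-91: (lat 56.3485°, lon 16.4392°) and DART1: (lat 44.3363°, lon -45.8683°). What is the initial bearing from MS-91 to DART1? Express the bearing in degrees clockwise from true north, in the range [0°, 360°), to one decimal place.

279.9°

Δλ = -62.3075°
y = sin Δλ · cos φ₂ = -0.633321
x = cos φ₁ sin φ₂ − sin φ₁ cos φ₂ cos Δλ = 0.110577
θ = atan2(y, x) = -80.0961° → 279.9039° (mod 360°)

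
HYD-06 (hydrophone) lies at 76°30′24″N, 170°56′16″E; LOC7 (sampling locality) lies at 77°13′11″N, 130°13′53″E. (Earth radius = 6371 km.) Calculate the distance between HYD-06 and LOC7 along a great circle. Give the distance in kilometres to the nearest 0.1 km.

HYD-06: φ = +76.50667°, λ = +170.93778°
LOC7: φ = +77.21972°, λ = +130.23139°
Δφ = 0.7131°,  Δλ = -40.7064°
a = sin²(Δφ/2) + cos φ₁ cos φ₂ sin²(Δλ/2) = 0.006283
c = 2·arcsin(√a) = 0.158693 rad = 9.0924°
d = R·c = 6371 × 0.158693 = 1011.0 km

1011.0 km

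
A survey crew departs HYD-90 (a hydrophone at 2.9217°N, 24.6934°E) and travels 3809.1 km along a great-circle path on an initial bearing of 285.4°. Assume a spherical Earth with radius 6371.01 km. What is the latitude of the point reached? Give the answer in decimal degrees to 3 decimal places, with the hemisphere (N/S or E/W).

11.035°N

δ = d/R = 3809.1/6371.01 = 0.597880 rad
φ₂ = arcsin(sin φ₁ cos δ + cos φ₁ sin δ cos θ)
   = arcsin(0.05097·0.82653 + 0.99870·0.56289·0.26556) = 11.03533°
λ₂ = λ₁ + atan2(sin θ sin δ cos φ₁, cos δ − sin φ₁ sin φ₂) = -8.87312°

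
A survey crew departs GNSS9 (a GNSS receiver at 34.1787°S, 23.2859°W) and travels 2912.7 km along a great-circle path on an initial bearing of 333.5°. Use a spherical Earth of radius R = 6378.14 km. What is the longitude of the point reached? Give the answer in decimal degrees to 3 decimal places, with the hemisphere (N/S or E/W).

34.819°W

δ = d/R = 2912.7/6378.14 = 0.456669 rad
φ₂ = arcsin(sin φ₁ cos δ + cos φ₁ sin δ cos θ)
   = arcsin(-0.56178·0.89753 + 0.82729·0.44096·0.89493) = -10.23782°
λ₂ = λ₁ + atan2(sin θ sin δ cos φ₁, cos δ − sin φ₁ sin φ₂) = -34.81930°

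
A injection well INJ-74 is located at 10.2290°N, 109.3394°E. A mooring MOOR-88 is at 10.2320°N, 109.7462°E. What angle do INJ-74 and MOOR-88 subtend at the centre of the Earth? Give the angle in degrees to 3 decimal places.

Δφ = 0.0030°,  Δλ = 0.4068°
a = sin²(Δφ/2) + cos φ₁ cos φ₂ sin²(Δλ/2) = 0.000012
c = 2·arcsin(√a) = 0.006987 rad = 0.4003°

0.400°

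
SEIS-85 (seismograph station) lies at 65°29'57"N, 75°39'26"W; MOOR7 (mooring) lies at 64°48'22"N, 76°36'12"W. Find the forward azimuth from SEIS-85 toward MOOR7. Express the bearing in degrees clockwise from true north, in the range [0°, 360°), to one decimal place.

SEIS-85: φ = +65.49917°, λ = -75.65722°
MOOR7: φ = +64.80611°, λ = -76.60333°
Δλ = -0.9461°
y = sin Δλ · cos φ₂ = -0.007029
x = cos φ₁ sin φ₂ − sin φ₁ cos φ₂ cos Δλ = -0.012043
θ = atan2(y, x) = -149.7301° → 210.2699° (mod 360°)

210.3°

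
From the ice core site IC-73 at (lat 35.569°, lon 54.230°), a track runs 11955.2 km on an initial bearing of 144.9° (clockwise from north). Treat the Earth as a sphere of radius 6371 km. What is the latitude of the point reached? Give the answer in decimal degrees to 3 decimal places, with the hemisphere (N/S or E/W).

δ = d/R = 11955.2/6371 = 1.876503 rad
φ₂ = arcsin(sin φ₁ cos δ + cos φ₁ sin δ cos θ)
   = arcsin(0.58168·-0.30097 + 0.81342·0.95363·-0.81815) = -54.06733°
λ₂ = λ₁ + atan2(sin θ sin δ cos φ₁, cos δ − sin φ₁ sin φ₂) = 123.36335°

54.067°S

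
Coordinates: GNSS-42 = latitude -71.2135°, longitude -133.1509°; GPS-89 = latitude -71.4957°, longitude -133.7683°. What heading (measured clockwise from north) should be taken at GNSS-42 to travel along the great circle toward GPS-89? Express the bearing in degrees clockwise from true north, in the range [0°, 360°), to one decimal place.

214.7°

Δλ = -0.6174°
y = sin Δλ · cos φ₂ = -0.003420
x = cos φ₁ sin φ₂ − sin φ₁ cos φ₂ cos Δλ = -0.004943
θ = atan2(y, x) = -145.3208° → 214.6792° (mod 360°)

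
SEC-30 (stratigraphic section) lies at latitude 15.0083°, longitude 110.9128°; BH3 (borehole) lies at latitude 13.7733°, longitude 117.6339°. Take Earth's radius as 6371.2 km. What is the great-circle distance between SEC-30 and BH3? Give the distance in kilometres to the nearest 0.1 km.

736.8 km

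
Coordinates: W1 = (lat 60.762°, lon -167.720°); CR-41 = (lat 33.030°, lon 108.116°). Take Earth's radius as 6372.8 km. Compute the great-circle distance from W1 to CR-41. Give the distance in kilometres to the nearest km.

6546 km

Δφ = -27.7320°,  Δλ = -84.1640°
a = sin²(Δφ/2) + cos φ₁ cos φ₂ sin²(Δλ/2) = 0.241364
c = 2·arcsin(√a) = 1.027135 rad = 58.8505°
d = R·c = 6372.8 × 1.027135 = 6545.7 km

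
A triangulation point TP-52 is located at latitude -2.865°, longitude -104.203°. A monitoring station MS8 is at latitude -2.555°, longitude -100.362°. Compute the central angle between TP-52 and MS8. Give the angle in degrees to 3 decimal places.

Δφ = 0.3100°,  Δλ = 3.8410°
a = sin²(Δφ/2) + cos φ₁ cos φ₂ sin²(Δλ/2) = 0.001128
c = 2·arcsin(√a) = 0.067181 rad = 3.8492°

3.849°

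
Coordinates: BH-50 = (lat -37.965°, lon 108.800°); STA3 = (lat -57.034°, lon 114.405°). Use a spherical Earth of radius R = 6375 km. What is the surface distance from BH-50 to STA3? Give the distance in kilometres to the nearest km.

2161 km

Δφ = -19.0690°,  Δλ = 5.6050°
a = sin²(Δφ/2) + cos φ₁ cos φ₂ sin²(Δλ/2) = 0.028463
c = 2·arcsin(√a) = 0.339039 rad = 19.4255°
d = R·c = 6375 × 0.339039 = 2161.4 km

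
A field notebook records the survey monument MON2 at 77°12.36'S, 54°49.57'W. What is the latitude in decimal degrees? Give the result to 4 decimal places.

77.2060°S

77° + 12.36′/60 = 77 + 0.20600 = 77.2060°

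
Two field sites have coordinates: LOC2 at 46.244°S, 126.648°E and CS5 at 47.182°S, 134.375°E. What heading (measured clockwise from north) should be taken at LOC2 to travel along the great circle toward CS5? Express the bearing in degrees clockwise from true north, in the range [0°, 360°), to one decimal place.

102.8°

Δλ = 7.7270°
y = sin Δλ · cos φ₂ = 0.091384
x = cos φ₁ sin φ₂ − sin φ₁ cos φ₂ cos Δλ = -0.020828
θ = atan2(y, x) = 102.8394° → 102.8394° (mod 360°)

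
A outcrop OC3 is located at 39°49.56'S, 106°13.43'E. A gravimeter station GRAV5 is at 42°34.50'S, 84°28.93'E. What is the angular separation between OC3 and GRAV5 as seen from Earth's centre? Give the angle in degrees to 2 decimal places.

16.54°

OC3: φ = -39.82600°, λ = +106.22383°
GRAV5: φ = -42.57500°, λ = +84.48217°
Δφ = -2.7490°,  Δλ = -21.7417°
a = sin²(Δφ/2) + cos φ₁ cos φ₂ sin²(Δλ/2) = 0.020691
c = 2·arcsin(√a) = 0.288688 rad = 16.5406°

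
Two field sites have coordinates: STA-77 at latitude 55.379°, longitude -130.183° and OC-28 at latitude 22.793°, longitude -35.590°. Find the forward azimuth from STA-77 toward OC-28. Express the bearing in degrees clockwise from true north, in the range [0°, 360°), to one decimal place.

Δλ = 94.5930°
y = sin Δλ · cos φ₂ = 0.918950
x = cos φ₁ sin φ₂ − sin φ₁ cos φ₂ cos Δλ = 0.280853
θ = atan2(y, x) = 73.0056° → 73.0056° (mod 360°)

73.0°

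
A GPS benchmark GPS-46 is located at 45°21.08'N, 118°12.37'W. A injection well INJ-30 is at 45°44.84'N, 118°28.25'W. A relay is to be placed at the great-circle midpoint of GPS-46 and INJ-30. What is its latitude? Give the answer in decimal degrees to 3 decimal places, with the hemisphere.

45.549°N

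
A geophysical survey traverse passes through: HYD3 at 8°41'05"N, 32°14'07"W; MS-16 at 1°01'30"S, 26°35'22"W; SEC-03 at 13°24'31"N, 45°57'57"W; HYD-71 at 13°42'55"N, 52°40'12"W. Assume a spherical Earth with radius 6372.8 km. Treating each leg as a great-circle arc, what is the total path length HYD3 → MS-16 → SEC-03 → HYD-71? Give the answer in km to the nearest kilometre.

4646 km

HYD3: φ = +8.68472°, λ = -32.23528°
MS-16: φ = -1.02500°, λ = -26.58944°
SEC-03: φ = +13.40861°, λ = -45.96583°
HYD-71: φ = +13.71528°, λ = -52.67000°
HYD3→MS-16: c = 0.195862 rad, d = 1248.19 km
MS-16→SEC-03: c = 0.419361 rad, d = 2672.50 km
SEC-03→HYD-71: c = 0.113869 rad, d = 725.67 km
Total = 1248.19 + 2672.50 + 725.67 = 4646.36 km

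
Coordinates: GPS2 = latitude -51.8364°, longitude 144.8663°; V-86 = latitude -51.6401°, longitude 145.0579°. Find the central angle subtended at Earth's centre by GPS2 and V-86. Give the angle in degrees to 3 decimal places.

0.229°

Δφ = 0.1963°,  Δλ = 0.1916°
a = sin²(Δφ/2) + cos φ₁ cos φ₂ sin²(Δλ/2) = 0.000004
c = 2·arcsin(√a) = 0.004003 rad = 0.2294°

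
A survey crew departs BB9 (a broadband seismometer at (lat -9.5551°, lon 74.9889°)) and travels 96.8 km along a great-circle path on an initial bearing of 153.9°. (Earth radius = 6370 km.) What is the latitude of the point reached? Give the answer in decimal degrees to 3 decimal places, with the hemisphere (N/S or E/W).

δ = d/R = 96.8/6370 = 0.015196 rad
φ₂ = arcsin(sin φ₁ cos δ + cos φ₁ sin δ cos θ)
   = arcsin(-0.16600·0.99988 + 0.98613·0.01520·-0.89803) = -10.33677°
λ₂ = λ₁ + atan2(sin θ sin δ cos φ₁, cos δ − sin φ₁ sin φ₂) = 75.37825°

10.337°S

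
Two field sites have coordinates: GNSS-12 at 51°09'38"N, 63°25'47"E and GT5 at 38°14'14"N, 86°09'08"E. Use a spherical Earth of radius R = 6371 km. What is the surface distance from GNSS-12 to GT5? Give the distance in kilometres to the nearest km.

GNSS-12: φ = +51.16056°, λ = +63.42972°
GT5: φ = +38.23722°, λ = +86.15222°
Δφ = -12.9233°,  Δλ = 22.7225°
a = sin²(Δφ/2) + cos φ₁ cos φ₂ sin²(Δλ/2) = 0.031781
c = 2·arcsin(√a) = 0.358459 rad = 20.5382°
d = R·c = 6371 × 0.358459 = 2283.7 km

2284 km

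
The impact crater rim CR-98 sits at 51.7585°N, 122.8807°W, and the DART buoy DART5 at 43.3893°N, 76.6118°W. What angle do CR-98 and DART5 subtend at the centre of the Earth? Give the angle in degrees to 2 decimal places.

Δφ = -8.3692°,  Δλ = 46.2689°
a = sin²(Δφ/2) + cos φ₁ cos φ₂ sin²(Δλ/2) = 0.074759
c = 2·arcsin(√a) = 0.553895 rad = 31.7358°

31.74°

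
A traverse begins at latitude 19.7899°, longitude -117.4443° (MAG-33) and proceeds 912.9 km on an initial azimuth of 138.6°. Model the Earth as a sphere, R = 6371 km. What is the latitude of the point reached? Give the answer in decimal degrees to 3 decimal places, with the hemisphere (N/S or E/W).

δ = d/R = 912.9/6371 = 0.143290 rad
φ₂ = arcsin(sin φ₁ cos δ + cos φ₁ sin δ cos θ)
   = arcsin(0.33857·0.98975 + 0.94094·0.14280·-0.75011) = 13.55110°
λ₂ = λ₁ + atan2(sin θ sin δ cos φ₁, cos δ − sin φ₁ sin φ₂) = -111.86982°

13.551°N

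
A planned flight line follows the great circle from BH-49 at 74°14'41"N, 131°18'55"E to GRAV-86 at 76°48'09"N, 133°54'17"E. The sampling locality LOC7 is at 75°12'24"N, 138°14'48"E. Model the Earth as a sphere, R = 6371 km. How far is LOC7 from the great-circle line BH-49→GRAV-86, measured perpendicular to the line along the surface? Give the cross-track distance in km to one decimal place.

BH-49: φ = +74.24472°, λ = +131.31528°
GRAV-86: φ = +76.80250°, λ = +133.90472°
LOC7: φ = +75.20667°, λ = +138.24667°
δ₁₃ = central angle BH-49→LOC7 = 0.035992 rad  (haversine)
θ₁₃ = bearing BH-49→LOC7 = 58.905°,  θ₁₂ = bearing BH-49→GRAV-86 = 12.952°
dₓₜ = R·arcsin(sin δ₁₃ · sin(θ₁₃ − θ₁₂)) = 6371·arcsin(0.03598·sin(45.954°)) = 164.802 km
|dₓₜ| = 164.802 km

164.8 km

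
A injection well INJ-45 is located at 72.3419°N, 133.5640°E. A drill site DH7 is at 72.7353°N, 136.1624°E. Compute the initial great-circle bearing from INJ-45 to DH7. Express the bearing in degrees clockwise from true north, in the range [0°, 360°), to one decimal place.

Δλ = 2.5984°
y = sin Δλ · cos φ₂ = 0.013455
x = cos φ₁ sin φ₂ − sin φ₁ cos φ₂ cos Δλ = 0.007157
θ = atan2(y, x) = 61.9908° → 61.9908° (mod 360°)

62.0°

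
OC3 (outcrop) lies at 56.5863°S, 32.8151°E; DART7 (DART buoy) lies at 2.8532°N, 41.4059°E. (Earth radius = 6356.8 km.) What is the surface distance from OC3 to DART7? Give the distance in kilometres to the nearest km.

6640 km

Δφ = 59.4395°,  Δλ = 8.5908°
a = sin²(Δφ/2) + cos φ₁ cos φ₂ sin²(Δλ/2) = 0.248861
c = 2·arcsin(√a) = 1.044566 rad = 59.8492°
d = R·c = 6356.8 × 1.044566 = 6640.1 km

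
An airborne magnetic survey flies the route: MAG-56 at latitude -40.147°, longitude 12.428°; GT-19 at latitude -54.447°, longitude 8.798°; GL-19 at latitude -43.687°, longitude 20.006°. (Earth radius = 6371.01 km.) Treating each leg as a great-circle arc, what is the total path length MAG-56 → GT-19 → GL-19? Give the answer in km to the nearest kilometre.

MAG-56→GT-19: c = 0.253167 rad, d = 1612.93 km
GT-19→GL-19: c = 0.226765 rad, d = 1444.72 km
Total = 1612.93 + 1444.72 = 3057.65 km

3058 km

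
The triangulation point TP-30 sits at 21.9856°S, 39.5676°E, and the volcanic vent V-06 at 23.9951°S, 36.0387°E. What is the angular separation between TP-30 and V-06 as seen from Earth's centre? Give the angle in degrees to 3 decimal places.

3.820°

Δφ = -2.0095°,  Δλ = -3.5289°
a = sin²(Δφ/2) + cos φ₁ cos φ₂ sin²(Δλ/2) = 0.001111
c = 2·arcsin(√a) = 0.066665 rad = 3.8196°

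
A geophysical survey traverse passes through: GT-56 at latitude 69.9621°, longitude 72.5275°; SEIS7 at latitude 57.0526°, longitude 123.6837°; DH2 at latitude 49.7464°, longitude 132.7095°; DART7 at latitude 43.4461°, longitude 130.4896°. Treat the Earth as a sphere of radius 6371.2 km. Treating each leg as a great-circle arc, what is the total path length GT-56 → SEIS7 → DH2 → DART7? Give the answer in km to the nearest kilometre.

4524 km

GT-56→SEIS7: c = 0.438824 rad, d = 2795.83 km
SEIS7→DH2: c = 0.158094 rad, d = 1007.25 km
DH2→DART7: c = 0.113124 rad, d = 720.74 km
Total = 2795.83 + 1007.25 + 720.74 = 4523.82 km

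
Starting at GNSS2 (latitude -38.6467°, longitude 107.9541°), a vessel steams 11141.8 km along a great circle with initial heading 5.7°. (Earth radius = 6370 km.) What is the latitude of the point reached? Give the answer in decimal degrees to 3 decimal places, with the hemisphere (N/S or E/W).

61.116°N

δ = d/R = 11141.8/6370 = 1.749105 rad
φ₂ = arcsin(sin φ₁ cos δ + cos φ₁ sin δ cos θ)
   = arcsin(-0.62452·-0.17737 + 0.78101·0.98415·0.99506) = 61.11559°
λ₂ = λ₁ + atan2(sin θ sin δ cos φ₁, cos δ − sin φ₁ sin φ₂) = 119.62864°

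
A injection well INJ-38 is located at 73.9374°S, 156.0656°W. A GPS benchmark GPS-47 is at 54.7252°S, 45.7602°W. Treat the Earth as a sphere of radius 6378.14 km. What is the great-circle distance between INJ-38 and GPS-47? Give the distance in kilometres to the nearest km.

Δφ = 19.2122°,  Δλ = 110.3054°
a = sin²(Δφ/2) + cos φ₁ cos φ₂ sin²(Δλ/2) = 0.135465
c = 2·arcsin(√a) = 0.753834 rad = 43.1915°
d = R·c = 6378.14 × 0.753834 = 4808.1 km

4808 km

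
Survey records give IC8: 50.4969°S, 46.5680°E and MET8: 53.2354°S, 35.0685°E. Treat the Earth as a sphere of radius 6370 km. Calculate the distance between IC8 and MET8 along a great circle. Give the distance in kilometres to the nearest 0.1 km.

845.0 km

Δφ = -2.7385°,  Δλ = -11.4995°
a = sin²(Δφ/2) + cos φ₁ cos φ₂ sin²(Δλ/2) = 0.004392
c = 2·arcsin(√a) = 0.132647 rad = 7.6001°
d = R·c = 6370 × 0.132647 = 845.0 km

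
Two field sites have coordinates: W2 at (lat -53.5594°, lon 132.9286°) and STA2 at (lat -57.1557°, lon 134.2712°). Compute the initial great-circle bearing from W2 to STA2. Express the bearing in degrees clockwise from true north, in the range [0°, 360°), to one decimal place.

168.6°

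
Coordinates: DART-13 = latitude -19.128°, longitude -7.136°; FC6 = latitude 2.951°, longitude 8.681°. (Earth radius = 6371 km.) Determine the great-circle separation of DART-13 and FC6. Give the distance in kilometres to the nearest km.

3003 km

Δφ = 22.0790°,  Δλ = 15.8170°
a = sin²(Δφ/2) + cos φ₁ cos φ₂ sin²(Δλ/2) = 0.054529
c = 2·arcsin(√a) = 0.471382 rad = 27.0082°
d = R·c = 6371 × 0.471382 = 3003.2 km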